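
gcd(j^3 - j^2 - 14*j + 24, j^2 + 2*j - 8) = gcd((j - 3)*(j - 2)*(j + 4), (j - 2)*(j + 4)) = j^2 + 2*j - 8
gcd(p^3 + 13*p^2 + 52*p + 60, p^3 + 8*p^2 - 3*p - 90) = p^2 + 11*p + 30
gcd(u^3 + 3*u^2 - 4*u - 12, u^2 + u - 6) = u^2 + u - 6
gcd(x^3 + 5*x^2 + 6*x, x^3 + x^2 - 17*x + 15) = 1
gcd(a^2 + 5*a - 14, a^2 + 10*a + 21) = a + 7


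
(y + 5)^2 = y^2 + 10*y + 25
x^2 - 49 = (x - 7)*(x + 7)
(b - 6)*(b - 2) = b^2 - 8*b + 12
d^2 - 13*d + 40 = (d - 8)*(d - 5)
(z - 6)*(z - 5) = z^2 - 11*z + 30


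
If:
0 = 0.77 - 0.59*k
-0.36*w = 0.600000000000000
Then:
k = 1.31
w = -1.67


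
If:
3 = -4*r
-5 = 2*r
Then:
No Solution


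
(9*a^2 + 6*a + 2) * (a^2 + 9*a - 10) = 9*a^4 + 87*a^3 - 34*a^2 - 42*a - 20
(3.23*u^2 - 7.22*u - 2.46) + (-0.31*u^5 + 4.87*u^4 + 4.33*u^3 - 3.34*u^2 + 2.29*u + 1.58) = -0.31*u^5 + 4.87*u^4 + 4.33*u^3 - 0.11*u^2 - 4.93*u - 0.88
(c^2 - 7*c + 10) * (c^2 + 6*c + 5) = c^4 - c^3 - 27*c^2 + 25*c + 50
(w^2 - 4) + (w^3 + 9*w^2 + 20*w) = w^3 + 10*w^2 + 20*w - 4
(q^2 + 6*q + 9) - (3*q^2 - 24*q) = -2*q^2 + 30*q + 9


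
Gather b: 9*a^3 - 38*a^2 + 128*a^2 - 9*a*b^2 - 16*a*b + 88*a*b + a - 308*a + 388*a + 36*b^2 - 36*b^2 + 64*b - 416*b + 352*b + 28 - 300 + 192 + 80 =9*a^3 + 90*a^2 - 9*a*b^2 + 72*a*b + 81*a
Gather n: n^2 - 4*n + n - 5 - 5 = n^2 - 3*n - 10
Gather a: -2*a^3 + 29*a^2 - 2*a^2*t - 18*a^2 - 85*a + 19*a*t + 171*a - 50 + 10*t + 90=-2*a^3 + a^2*(11 - 2*t) + a*(19*t + 86) + 10*t + 40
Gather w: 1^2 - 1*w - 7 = -w - 6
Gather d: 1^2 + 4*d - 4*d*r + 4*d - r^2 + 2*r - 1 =d*(8 - 4*r) - r^2 + 2*r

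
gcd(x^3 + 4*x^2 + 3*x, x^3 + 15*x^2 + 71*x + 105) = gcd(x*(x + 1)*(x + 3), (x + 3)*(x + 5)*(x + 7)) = x + 3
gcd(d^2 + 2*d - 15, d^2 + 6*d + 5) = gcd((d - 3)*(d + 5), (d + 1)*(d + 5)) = d + 5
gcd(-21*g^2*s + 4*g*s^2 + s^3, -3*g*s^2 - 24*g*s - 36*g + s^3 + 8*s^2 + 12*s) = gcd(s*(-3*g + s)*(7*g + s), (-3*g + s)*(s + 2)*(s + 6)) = -3*g + s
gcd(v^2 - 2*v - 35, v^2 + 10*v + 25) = v + 5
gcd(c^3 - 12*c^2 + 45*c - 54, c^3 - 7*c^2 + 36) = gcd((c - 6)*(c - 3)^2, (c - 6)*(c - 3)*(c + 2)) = c^2 - 9*c + 18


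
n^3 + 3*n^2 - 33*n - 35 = (n - 5)*(n + 1)*(n + 7)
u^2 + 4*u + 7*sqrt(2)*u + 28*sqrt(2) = (u + 4)*(u + 7*sqrt(2))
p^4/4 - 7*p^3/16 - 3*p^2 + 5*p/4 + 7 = (p/4 + 1/2)*(p - 4)*(p - 7/4)*(p + 2)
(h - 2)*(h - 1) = h^2 - 3*h + 2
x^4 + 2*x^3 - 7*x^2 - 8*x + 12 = (x - 2)*(x - 1)*(x + 2)*(x + 3)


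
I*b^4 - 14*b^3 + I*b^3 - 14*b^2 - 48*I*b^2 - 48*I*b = b*(b + 6*I)*(b + 8*I)*(I*b + I)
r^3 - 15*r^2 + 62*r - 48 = (r - 8)*(r - 6)*(r - 1)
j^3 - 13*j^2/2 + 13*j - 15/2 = (j - 3)*(j - 5/2)*(j - 1)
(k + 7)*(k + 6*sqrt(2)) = k^2 + 7*k + 6*sqrt(2)*k + 42*sqrt(2)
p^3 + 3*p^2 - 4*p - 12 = (p - 2)*(p + 2)*(p + 3)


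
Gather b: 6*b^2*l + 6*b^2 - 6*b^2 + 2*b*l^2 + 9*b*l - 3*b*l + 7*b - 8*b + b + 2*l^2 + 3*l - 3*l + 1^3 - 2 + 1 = 6*b^2*l + b*(2*l^2 + 6*l) + 2*l^2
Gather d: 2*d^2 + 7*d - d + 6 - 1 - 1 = 2*d^2 + 6*d + 4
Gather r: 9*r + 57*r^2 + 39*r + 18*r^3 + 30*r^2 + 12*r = 18*r^3 + 87*r^2 + 60*r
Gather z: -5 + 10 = 5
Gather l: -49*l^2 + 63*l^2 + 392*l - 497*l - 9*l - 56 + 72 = 14*l^2 - 114*l + 16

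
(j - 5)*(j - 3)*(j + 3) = j^3 - 5*j^2 - 9*j + 45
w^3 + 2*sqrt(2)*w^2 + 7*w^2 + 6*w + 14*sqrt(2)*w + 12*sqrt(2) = (w + 1)*(w + 6)*(w + 2*sqrt(2))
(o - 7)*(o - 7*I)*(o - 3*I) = o^3 - 7*o^2 - 10*I*o^2 - 21*o + 70*I*o + 147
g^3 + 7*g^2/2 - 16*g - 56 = (g - 4)*(g + 7/2)*(g + 4)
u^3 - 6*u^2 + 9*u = u*(u - 3)^2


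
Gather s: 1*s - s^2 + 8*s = -s^2 + 9*s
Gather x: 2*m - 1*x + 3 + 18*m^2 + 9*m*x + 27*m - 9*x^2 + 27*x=18*m^2 + 29*m - 9*x^2 + x*(9*m + 26) + 3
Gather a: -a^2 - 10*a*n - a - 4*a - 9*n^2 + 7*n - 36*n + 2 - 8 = -a^2 + a*(-10*n - 5) - 9*n^2 - 29*n - 6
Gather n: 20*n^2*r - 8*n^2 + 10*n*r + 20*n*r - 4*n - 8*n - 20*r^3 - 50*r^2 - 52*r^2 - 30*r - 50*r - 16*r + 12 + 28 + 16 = n^2*(20*r - 8) + n*(30*r - 12) - 20*r^3 - 102*r^2 - 96*r + 56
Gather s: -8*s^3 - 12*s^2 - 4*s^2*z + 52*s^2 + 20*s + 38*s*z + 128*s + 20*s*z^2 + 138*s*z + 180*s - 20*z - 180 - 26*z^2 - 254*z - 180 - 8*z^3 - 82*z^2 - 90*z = -8*s^3 + s^2*(40 - 4*z) + s*(20*z^2 + 176*z + 328) - 8*z^3 - 108*z^2 - 364*z - 360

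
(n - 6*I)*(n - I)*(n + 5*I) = n^3 - 2*I*n^2 + 29*n - 30*I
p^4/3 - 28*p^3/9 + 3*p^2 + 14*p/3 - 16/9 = (p/3 + 1/3)*(p - 8)*(p - 2)*(p - 1/3)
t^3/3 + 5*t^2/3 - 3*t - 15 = (t/3 + 1)*(t - 3)*(t + 5)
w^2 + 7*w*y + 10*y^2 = (w + 2*y)*(w + 5*y)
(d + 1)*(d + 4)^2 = d^3 + 9*d^2 + 24*d + 16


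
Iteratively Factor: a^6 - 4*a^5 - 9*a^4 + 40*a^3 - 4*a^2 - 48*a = (a - 4)*(a^5 - 9*a^3 + 4*a^2 + 12*a) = (a - 4)*(a + 1)*(a^4 - a^3 - 8*a^2 + 12*a) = (a - 4)*(a - 2)*(a + 1)*(a^3 + a^2 - 6*a) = a*(a - 4)*(a - 2)*(a + 1)*(a^2 + a - 6) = a*(a - 4)*(a - 2)*(a + 1)*(a + 3)*(a - 2)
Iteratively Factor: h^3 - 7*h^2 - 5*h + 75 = (h + 3)*(h^2 - 10*h + 25) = (h - 5)*(h + 3)*(h - 5)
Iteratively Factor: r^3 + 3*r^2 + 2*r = (r)*(r^2 + 3*r + 2) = r*(r + 1)*(r + 2)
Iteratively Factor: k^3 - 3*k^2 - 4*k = (k + 1)*(k^2 - 4*k) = k*(k + 1)*(k - 4)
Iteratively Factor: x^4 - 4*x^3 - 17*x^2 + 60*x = (x - 5)*(x^3 + x^2 - 12*x) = (x - 5)*(x - 3)*(x^2 + 4*x) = x*(x - 5)*(x - 3)*(x + 4)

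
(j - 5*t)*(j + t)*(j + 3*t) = j^3 - j^2*t - 17*j*t^2 - 15*t^3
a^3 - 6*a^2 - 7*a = a*(a - 7)*(a + 1)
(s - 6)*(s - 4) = s^2 - 10*s + 24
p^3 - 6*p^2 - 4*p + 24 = (p - 6)*(p - 2)*(p + 2)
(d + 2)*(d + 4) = d^2 + 6*d + 8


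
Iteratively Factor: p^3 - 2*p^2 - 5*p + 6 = (p + 2)*(p^2 - 4*p + 3) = (p - 1)*(p + 2)*(p - 3)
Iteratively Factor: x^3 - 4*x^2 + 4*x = (x - 2)*(x^2 - 2*x) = (x - 2)^2*(x)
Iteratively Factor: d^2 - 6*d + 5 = (d - 1)*(d - 5)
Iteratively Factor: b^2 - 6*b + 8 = (b - 4)*(b - 2)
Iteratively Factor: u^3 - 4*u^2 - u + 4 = (u + 1)*(u^2 - 5*u + 4) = (u - 4)*(u + 1)*(u - 1)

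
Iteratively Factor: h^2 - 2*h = (h)*(h - 2)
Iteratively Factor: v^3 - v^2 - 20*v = (v)*(v^2 - v - 20) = v*(v + 4)*(v - 5)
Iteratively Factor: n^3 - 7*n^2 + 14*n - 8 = (n - 2)*(n^2 - 5*n + 4) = (n - 2)*(n - 1)*(n - 4)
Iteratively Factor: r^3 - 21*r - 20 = (r + 1)*(r^2 - r - 20) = (r - 5)*(r + 1)*(r + 4)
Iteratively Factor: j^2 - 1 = (j + 1)*(j - 1)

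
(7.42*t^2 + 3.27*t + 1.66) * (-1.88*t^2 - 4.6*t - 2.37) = -13.9496*t^4 - 40.2796*t^3 - 35.7482*t^2 - 15.3859*t - 3.9342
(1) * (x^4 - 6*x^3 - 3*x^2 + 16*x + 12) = x^4 - 6*x^3 - 3*x^2 + 16*x + 12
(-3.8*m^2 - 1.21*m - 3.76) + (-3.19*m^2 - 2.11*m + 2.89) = -6.99*m^2 - 3.32*m - 0.87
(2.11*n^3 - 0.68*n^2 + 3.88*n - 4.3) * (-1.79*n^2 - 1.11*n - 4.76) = -3.7769*n^5 - 1.1249*n^4 - 16.234*n^3 + 6.627*n^2 - 13.6958*n + 20.468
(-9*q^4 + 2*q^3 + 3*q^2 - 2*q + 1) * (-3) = 27*q^4 - 6*q^3 - 9*q^2 + 6*q - 3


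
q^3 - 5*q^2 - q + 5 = (q - 5)*(q - 1)*(q + 1)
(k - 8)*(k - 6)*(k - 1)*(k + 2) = k^4 - 13*k^3 + 32*k^2 + 76*k - 96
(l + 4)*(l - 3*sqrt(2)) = l^2 - 3*sqrt(2)*l + 4*l - 12*sqrt(2)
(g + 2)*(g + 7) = g^2 + 9*g + 14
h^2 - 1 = (h - 1)*(h + 1)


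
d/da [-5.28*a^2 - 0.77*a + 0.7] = -10.56*a - 0.77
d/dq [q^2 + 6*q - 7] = 2*q + 6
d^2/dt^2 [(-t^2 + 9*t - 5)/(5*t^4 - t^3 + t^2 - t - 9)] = 2*(-75*t^8 + 1365*t^7 - 1606*t^6 + 507*t^5 - 684*t^4 + 4202*t^3 - 1893*t^2 + 393*t - 212)/(125*t^12 - 75*t^11 + 90*t^10 - 106*t^9 - 627*t^8 + 234*t^7 - 275*t^6 + 318*t^5 + 1137*t^4 - 190*t^3 + 216*t^2 - 243*t - 729)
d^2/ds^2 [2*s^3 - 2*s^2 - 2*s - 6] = 12*s - 4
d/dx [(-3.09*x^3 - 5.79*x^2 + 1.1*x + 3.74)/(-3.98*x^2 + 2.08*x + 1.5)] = (12.2982*x^4 - 12.8544*x^3 - 21.5702*x^2 + 12.4004*x - 6.1292)/(15.8404*x^4 - 16.5568*x^3 - 7.6136*x^2 + 6.24*x + 2.25)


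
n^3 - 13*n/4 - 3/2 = (n - 2)*(n + 1/2)*(n + 3/2)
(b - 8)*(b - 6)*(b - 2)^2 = b^4 - 18*b^3 + 108*b^2 - 248*b + 192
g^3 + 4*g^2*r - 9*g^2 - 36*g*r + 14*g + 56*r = (g - 7)*(g - 2)*(g + 4*r)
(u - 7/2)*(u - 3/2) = u^2 - 5*u + 21/4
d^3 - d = d*(d - 1)*(d + 1)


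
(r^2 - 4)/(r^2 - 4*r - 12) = (r - 2)/(r - 6)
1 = 1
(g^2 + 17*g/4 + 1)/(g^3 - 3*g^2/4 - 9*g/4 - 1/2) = (g + 4)/(g^2 - g - 2)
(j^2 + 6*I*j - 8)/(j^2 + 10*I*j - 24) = (j + 2*I)/(j + 6*I)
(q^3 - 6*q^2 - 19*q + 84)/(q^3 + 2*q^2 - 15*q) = (q^2 - 3*q - 28)/(q*(q + 5))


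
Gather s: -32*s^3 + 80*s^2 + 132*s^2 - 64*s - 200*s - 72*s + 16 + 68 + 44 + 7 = -32*s^3 + 212*s^2 - 336*s + 135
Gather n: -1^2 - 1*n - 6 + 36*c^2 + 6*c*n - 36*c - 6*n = 36*c^2 - 36*c + n*(6*c - 7) - 7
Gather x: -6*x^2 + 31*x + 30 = -6*x^2 + 31*x + 30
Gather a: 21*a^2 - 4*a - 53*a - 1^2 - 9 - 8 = 21*a^2 - 57*a - 18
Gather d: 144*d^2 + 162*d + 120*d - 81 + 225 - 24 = 144*d^2 + 282*d + 120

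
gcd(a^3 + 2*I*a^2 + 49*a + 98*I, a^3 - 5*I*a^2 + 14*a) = a^2 - 5*I*a + 14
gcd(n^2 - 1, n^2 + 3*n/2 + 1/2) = n + 1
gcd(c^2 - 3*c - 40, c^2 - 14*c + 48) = c - 8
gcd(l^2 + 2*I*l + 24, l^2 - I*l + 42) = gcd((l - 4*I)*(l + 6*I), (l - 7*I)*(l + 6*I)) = l + 6*I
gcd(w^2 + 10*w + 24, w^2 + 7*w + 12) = w + 4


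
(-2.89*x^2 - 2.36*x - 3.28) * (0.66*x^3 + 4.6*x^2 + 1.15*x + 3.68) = -1.9074*x^5 - 14.8516*x^4 - 16.3443*x^3 - 28.4372*x^2 - 12.4568*x - 12.0704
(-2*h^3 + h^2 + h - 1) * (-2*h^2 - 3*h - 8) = 4*h^5 + 4*h^4 + 11*h^3 - 9*h^2 - 5*h + 8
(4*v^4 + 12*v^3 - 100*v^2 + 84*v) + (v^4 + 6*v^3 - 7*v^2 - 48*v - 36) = 5*v^4 + 18*v^3 - 107*v^2 + 36*v - 36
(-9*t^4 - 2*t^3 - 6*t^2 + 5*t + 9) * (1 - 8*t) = 72*t^5 + 7*t^4 + 46*t^3 - 46*t^2 - 67*t + 9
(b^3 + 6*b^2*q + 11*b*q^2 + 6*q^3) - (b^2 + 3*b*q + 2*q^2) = b^3 + 6*b^2*q - b^2 + 11*b*q^2 - 3*b*q + 6*q^3 - 2*q^2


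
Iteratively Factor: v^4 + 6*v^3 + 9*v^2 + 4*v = (v + 1)*(v^3 + 5*v^2 + 4*v) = (v + 1)^2*(v^2 + 4*v) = v*(v + 1)^2*(v + 4)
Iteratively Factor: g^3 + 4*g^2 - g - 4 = (g + 1)*(g^2 + 3*g - 4) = (g + 1)*(g + 4)*(g - 1)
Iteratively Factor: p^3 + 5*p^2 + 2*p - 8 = (p - 1)*(p^2 + 6*p + 8) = (p - 1)*(p + 2)*(p + 4)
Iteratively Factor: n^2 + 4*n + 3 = (n + 3)*(n + 1)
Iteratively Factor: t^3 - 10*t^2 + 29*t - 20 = (t - 5)*(t^2 - 5*t + 4) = (t - 5)*(t - 4)*(t - 1)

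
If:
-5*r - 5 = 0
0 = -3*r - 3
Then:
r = -1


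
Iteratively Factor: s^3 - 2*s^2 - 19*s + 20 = (s + 4)*(s^2 - 6*s + 5) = (s - 5)*(s + 4)*(s - 1)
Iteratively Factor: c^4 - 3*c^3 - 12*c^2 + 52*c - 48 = (c - 2)*(c^3 - c^2 - 14*c + 24) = (c - 2)*(c + 4)*(c^2 - 5*c + 6) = (c - 3)*(c - 2)*(c + 4)*(c - 2)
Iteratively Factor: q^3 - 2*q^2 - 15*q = (q + 3)*(q^2 - 5*q) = q*(q + 3)*(q - 5)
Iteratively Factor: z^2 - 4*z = (z)*(z - 4)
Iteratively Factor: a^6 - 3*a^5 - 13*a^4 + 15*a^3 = (a)*(a^5 - 3*a^4 - 13*a^3 + 15*a^2) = a^2*(a^4 - 3*a^3 - 13*a^2 + 15*a) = a^2*(a + 3)*(a^3 - 6*a^2 + 5*a) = a^3*(a + 3)*(a^2 - 6*a + 5) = a^3*(a - 5)*(a + 3)*(a - 1)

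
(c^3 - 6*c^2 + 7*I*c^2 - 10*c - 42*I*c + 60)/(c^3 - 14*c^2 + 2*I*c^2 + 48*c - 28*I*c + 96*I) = (c + 5*I)/(c - 8)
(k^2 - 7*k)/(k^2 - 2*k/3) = 3*(k - 7)/(3*k - 2)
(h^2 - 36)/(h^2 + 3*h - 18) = (h - 6)/(h - 3)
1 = 1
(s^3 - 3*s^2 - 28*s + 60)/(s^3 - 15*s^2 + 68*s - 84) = (s + 5)/(s - 7)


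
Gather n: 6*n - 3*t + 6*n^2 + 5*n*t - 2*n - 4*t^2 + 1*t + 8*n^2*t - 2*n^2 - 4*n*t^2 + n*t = n^2*(8*t + 4) + n*(-4*t^2 + 6*t + 4) - 4*t^2 - 2*t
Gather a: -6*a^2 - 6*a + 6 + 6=-6*a^2 - 6*a + 12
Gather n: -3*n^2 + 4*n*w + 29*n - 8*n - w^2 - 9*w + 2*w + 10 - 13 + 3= -3*n^2 + n*(4*w + 21) - w^2 - 7*w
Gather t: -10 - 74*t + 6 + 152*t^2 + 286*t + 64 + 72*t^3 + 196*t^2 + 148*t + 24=72*t^3 + 348*t^2 + 360*t + 84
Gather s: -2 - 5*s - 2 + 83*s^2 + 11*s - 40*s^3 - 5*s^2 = -40*s^3 + 78*s^2 + 6*s - 4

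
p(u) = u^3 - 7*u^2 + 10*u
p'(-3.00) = 79.00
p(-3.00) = -120.00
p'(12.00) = 274.00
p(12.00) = 840.00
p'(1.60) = -4.72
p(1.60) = 2.18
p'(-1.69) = 42.23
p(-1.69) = -41.72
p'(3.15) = -4.33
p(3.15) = -6.70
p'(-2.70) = 69.67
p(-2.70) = -97.71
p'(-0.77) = 22.56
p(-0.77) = -12.31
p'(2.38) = -6.33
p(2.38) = -2.37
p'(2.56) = -6.18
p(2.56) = -3.50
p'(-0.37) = 15.59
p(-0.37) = -4.71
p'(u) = 3*u^2 - 14*u + 10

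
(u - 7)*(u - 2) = u^2 - 9*u + 14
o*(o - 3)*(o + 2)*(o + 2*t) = o^4 + 2*o^3*t - o^3 - 2*o^2*t - 6*o^2 - 12*o*t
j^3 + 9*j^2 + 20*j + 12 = (j + 1)*(j + 2)*(j + 6)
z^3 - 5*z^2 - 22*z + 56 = (z - 7)*(z - 2)*(z + 4)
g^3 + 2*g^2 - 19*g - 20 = (g - 4)*(g + 1)*(g + 5)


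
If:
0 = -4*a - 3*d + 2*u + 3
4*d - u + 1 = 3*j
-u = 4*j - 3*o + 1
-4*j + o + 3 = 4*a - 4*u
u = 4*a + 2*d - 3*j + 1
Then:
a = 97/270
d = 97/135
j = 161/135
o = 91/45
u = 8/27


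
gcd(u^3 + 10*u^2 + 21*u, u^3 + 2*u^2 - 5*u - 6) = u + 3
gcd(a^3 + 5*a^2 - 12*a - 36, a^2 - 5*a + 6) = a - 3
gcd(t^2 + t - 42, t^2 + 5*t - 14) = t + 7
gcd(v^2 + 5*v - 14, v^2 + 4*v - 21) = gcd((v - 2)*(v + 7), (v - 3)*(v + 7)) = v + 7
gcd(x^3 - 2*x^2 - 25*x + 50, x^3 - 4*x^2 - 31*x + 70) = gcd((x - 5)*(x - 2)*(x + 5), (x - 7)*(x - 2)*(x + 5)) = x^2 + 3*x - 10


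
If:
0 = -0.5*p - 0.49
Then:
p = -0.98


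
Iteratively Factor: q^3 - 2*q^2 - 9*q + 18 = (q + 3)*(q^2 - 5*q + 6) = (q - 3)*(q + 3)*(q - 2)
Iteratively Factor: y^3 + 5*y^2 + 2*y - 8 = (y + 4)*(y^2 + y - 2) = (y - 1)*(y + 4)*(y + 2)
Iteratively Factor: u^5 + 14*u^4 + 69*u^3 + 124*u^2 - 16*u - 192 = (u + 4)*(u^4 + 10*u^3 + 29*u^2 + 8*u - 48) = (u - 1)*(u + 4)*(u^3 + 11*u^2 + 40*u + 48) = (u - 1)*(u + 4)^2*(u^2 + 7*u + 12) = (u - 1)*(u + 4)^3*(u + 3)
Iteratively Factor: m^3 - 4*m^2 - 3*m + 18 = (m - 3)*(m^2 - m - 6) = (m - 3)*(m + 2)*(m - 3)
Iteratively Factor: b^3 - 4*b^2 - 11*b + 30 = (b - 2)*(b^2 - 2*b - 15) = (b - 2)*(b + 3)*(b - 5)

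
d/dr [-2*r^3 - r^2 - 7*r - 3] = -6*r^2 - 2*r - 7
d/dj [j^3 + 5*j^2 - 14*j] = 3*j^2 + 10*j - 14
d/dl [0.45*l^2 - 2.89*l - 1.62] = 0.9*l - 2.89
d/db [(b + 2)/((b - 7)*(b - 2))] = (-b^2 - 4*b + 32)/(b^4 - 18*b^3 + 109*b^2 - 252*b + 196)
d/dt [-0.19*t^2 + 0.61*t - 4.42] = 0.61 - 0.38*t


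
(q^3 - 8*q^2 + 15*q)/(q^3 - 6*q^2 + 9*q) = (q - 5)/(q - 3)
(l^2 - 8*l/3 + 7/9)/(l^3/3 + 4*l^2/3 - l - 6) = (9*l^2 - 24*l + 7)/(3*(l^3 + 4*l^2 - 3*l - 18))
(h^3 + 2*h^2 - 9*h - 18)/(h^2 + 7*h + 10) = (h^2 - 9)/(h + 5)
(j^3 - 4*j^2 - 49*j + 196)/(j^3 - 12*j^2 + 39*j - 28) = (j + 7)/(j - 1)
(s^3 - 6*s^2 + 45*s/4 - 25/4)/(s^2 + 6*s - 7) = (s^2 - 5*s + 25/4)/(s + 7)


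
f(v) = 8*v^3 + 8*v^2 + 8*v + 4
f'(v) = 24*v^2 + 16*v + 8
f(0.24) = 6.49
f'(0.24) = 13.22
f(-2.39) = -78.64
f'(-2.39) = 106.85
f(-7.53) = -3018.30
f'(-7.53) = 1248.34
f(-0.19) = 2.71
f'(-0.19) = 5.83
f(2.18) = 142.34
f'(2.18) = 156.94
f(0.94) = 25.23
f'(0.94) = 44.25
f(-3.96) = -399.02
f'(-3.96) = 321.00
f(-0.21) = 2.60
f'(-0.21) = 5.70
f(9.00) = 6556.00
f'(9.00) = 2096.00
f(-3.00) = -164.00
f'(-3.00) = 176.00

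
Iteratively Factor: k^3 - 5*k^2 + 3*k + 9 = (k - 3)*(k^2 - 2*k - 3) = (k - 3)^2*(k + 1)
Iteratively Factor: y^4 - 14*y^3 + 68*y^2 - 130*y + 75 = (y - 3)*(y^3 - 11*y^2 + 35*y - 25) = (y - 5)*(y - 3)*(y^2 - 6*y + 5) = (y - 5)^2*(y - 3)*(y - 1)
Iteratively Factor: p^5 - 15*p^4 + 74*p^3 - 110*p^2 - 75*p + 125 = (p - 5)*(p^4 - 10*p^3 + 24*p^2 + 10*p - 25) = (p - 5)*(p + 1)*(p^3 - 11*p^2 + 35*p - 25) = (p - 5)^2*(p + 1)*(p^2 - 6*p + 5) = (p - 5)^3*(p + 1)*(p - 1)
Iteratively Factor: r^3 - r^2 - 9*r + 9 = (r - 3)*(r^2 + 2*r - 3) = (r - 3)*(r + 3)*(r - 1)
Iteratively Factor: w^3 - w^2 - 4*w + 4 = (w + 2)*(w^2 - 3*w + 2) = (w - 1)*(w + 2)*(w - 2)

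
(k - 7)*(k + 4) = k^2 - 3*k - 28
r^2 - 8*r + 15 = (r - 5)*(r - 3)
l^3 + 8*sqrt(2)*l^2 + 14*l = l*(l + sqrt(2))*(l + 7*sqrt(2))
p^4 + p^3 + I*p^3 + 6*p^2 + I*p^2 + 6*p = p*(p + 1)*(p - 2*I)*(p + 3*I)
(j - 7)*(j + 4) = j^2 - 3*j - 28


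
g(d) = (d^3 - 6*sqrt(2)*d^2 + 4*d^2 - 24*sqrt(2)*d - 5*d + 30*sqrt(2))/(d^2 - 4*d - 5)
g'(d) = (4 - 2*d)*(d^3 - 6*sqrt(2)*d^2 + 4*d^2 - 24*sqrt(2)*d - 5*d + 30*sqrt(2))/(d^2 - 4*d - 5)^2 + (3*d^2 - 12*sqrt(2)*d + 8*d - 24*sqrt(2) - 5)/(d^2 - 4*d - 5)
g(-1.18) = 72.36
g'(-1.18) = 391.95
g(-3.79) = 2.90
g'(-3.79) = 2.93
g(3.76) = 19.36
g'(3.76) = 16.67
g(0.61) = -2.44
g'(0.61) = 7.08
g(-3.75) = 3.02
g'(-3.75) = 2.98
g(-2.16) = 11.50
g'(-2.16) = 10.85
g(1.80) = 4.06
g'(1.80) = 4.88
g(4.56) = 54.61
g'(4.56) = 121.43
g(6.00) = -19.53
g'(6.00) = 24.49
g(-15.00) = -13.42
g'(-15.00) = 1.12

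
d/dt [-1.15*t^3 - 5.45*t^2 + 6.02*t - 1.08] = -3.45*t^2 - 10.9*t + 6.02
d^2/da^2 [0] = 0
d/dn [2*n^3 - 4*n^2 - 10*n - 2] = 6*n^2 - 8*n - 10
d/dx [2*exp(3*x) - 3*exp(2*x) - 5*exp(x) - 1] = (6*exp(2*x) - 6*exp(x) - 5)*exp(x)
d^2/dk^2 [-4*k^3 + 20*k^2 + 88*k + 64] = 40 - 24*k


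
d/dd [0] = 0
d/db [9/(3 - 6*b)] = 6/(2*b - 1)^2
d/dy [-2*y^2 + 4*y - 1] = 4 - 4*y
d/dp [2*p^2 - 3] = 4*p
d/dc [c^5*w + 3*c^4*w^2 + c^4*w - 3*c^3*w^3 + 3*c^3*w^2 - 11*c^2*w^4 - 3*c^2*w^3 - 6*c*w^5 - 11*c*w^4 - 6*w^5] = w*(5*c^4 + 12*c^3*w + 4*c^3 - 9*c^2*w^2 + 9*c^2*w - 22*c*w^3 - 6*c*w^2 - 6*w^4 - 11*w^3)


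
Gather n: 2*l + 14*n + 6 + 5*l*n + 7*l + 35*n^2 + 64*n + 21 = 9*l + 35*n^2 + n*(5*l + 78) + 27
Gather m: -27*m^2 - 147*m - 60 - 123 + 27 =-27*m^2 - 147*m - 156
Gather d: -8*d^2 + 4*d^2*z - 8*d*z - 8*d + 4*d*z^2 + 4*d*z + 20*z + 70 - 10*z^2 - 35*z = d^2*(4*z - 8) + d*(4*z^2 - 4*z - 8) - 10*z^2 - 15*z + 70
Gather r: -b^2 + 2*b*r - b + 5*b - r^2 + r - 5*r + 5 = -b^2 + 4*b - r^2 + r*(2*b - 4) + 5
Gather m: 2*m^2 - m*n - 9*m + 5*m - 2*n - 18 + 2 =2*m^2 + m*(-n - 4) - 2*n - 16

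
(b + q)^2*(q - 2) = b^2*q - 2*b^2 + 2*b*q^2 - 4*b*q + q^3 - 2*q^2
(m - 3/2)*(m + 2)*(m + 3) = m^3 + 7*m^2/2 - 3*m/2 - 9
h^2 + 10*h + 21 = (h + 3)*(h + 7)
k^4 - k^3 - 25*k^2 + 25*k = k*(k - 5)*(k - 1)*(k + 5)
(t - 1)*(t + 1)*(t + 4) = t^3 + 4*t^2 - t - 4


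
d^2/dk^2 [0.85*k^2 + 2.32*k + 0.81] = 1.70000000000000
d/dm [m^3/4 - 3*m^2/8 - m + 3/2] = 3*m^2/4 - 3*m/4 - 1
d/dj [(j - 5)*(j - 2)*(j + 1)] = 3*j^2 - 12*j + 3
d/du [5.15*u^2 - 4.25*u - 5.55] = 10.3*u - 4.25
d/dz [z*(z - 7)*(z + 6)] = 3*z^2 - 2*z - 42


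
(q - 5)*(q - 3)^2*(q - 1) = q^4 - 12*q^3 + 50*q^2 - 84*q + 45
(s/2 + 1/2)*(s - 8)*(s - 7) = s^3/2 - 7*s^2 + 41*s/2 + 28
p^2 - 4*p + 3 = (p - 3)*(p - 1)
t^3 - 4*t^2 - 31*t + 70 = (t - 7)*(t - 2)*(t + 5)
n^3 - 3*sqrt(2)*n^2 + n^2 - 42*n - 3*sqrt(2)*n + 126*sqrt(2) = (n - 6)*(n + 7)*(n - 3*sqrt(2))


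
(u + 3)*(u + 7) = u^2 + 10*u + 21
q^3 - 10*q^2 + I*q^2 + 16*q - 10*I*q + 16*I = (q - 8)*(q - 2)*(q + I)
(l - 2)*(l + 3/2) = l^2 - l/2 - 3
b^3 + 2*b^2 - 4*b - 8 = (b - 2)*(b + 2)^2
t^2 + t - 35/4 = (t - 5/2)*(t + 7/2)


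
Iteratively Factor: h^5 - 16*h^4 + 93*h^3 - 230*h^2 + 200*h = (h - 5)*(h^4 - 11*h^3 + 38*h^2 - 40*h) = (h - 5)^2*(h^3 - 6*h^2 + 8*h) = (h - 5)^2*(h - 2)*(h^2 - 4*h) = h*(h - 5)^2*(h - 2)*(h - 4)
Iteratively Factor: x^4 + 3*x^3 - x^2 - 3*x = (x)*(x^3 + 3*x^2 - x - 3) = x*(x - 1)*(x^2 + 4*x + 3) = x*(x - 1)*(x + 3)*(x + 1)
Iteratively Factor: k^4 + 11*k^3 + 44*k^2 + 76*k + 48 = (k + 2)*(k^3 + 9*k^2 + 26*k + 24) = (k + 2)^2*(k^2 + 7*k + 12) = (k + 2)^2*(k + 4)*(k + 3)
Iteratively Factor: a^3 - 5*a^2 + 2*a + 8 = (a - 4)*(a^2 - a - 2) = (a - 4)*(a - 2)*(a + 1)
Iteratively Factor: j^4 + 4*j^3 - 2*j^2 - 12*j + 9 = (j + 3)*(j^3 + j^2 - 5*j + 3) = (j + 3)^2*(j^2 - 2*j + 1) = (j - 1)*(j + 3)^2*(j - 1)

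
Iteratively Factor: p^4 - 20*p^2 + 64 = (p + 4)*(p^3 - 4*p^2 - 4*p + 16) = (p + 2)*(p + 4)*(p^2 - 6*p + 8) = (p - 4)*(p + 2)*(p + 4)*(p - 2)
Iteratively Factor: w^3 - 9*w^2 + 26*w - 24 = (w - 4)*(w^2 - 5*w + 6) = (w - 4)*(w - 3)*(w - 2)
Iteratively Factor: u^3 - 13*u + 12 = (u + 4)*(u^2 - 4*u + 3) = (u - 3)*(u + 4)*(u - 1)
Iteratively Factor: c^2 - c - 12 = (c - 4)*(c + 3)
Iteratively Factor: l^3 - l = (l - 1)*(l^2 + l) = l*(l - 1)*(l + 1)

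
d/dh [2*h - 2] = 2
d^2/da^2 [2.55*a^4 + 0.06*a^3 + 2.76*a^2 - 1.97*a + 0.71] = 30.6*a^2 + 0.36*a + 5.52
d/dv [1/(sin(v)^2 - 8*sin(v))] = 2*(4 - sin(v))*cos(v)/((sin(v) - 8)^2*sin(v)^2)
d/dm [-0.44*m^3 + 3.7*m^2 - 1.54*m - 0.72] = -1.32*m^2 + 7.4*m - 1.54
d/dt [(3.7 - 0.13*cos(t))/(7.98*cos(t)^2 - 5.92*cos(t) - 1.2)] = (-1.0374*cos(t)^2 + 59.052*cos(t) - 22.06)*sin(t)/(63.6804*cos(t)^4 - 94.4832*cos(t)^3 + 15.8944*cos(t)^2 + 14.208*cos(t) + 1.44)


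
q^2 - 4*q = q*(q - 4)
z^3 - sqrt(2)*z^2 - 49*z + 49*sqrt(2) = (z - 7)*(z + 7)*(z - sqrt(2))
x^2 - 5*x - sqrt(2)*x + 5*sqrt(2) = (x - 5)*(x - sqrt(2))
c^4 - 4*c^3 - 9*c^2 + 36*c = c*(c - 4)*(c - 3)*(c + 3)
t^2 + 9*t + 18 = (t + 3)*(t + 6)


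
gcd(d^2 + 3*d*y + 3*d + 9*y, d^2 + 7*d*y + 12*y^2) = d + 3*y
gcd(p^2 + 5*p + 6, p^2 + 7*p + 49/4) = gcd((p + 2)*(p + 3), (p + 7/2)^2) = 1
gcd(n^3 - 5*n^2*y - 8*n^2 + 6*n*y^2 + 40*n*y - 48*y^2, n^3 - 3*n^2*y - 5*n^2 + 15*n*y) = -n + 3*y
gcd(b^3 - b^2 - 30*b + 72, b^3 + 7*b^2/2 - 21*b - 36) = b^2 + 2*b - 24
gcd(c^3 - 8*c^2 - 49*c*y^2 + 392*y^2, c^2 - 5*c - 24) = c - 8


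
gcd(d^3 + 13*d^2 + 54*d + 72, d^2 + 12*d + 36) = d + 6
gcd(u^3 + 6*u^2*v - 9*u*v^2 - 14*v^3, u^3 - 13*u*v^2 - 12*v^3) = u + v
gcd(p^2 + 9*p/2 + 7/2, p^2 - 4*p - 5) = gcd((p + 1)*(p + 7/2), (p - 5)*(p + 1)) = p + 1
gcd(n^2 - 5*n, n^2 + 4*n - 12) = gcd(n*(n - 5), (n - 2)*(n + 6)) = 1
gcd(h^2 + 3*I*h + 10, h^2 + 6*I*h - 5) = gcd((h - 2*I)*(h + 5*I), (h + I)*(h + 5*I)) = h + 5*I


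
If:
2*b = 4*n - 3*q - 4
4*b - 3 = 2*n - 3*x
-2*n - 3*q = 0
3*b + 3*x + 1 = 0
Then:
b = 16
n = 6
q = -4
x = -49/3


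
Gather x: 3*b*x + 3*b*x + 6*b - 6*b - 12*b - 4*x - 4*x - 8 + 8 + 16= -12*b + x*(6*b - 8) + 16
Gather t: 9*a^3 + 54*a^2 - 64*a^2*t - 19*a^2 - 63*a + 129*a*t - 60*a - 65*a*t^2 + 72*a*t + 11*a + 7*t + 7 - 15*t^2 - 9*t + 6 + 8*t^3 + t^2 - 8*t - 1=9*a^3 + 35*a^2 - 112*a + 8*t^3 + t^2*(-65*a - 14) + t*(-64*a^2 + 201*a - 10) + 12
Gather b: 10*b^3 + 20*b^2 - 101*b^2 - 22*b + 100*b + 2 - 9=10*b^3 - 81*b^2 + 78*b - 7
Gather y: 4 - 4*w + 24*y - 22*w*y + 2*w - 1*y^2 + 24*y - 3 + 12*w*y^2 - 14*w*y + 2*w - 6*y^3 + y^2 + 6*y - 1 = 12*w*y^2 - 6*y^3 + y*(54 - 36*w)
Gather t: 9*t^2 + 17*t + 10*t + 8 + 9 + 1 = 9*t^2 + 27*t + 18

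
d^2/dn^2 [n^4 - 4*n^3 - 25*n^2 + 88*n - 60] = 12*n^2 - 24*n - 50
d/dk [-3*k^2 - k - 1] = -6*k - 1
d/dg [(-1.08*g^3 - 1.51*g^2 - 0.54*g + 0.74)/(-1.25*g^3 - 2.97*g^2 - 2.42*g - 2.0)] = (1.3201*g^4 + 3.8772*g^3 + 11.3054*g^2 + 10.4356*g + 2.8708)/(1.5625*g^6 + 7.425*g^5 + 14.8709*g^4 + 19.3748*g^3 + 17.7364*g^2 + 9.68*g + 4.0)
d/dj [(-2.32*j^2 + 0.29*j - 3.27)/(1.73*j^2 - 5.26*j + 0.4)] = (11.7015*j^2 + 9.4582*j - 17.0842)/(2.9929*j^4 - 18.1996*j^3 + 29.0516*j^2 - 4.208*j + 0.16)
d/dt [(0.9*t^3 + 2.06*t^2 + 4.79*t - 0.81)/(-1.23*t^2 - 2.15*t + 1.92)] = (-1.107*t^4 - 3.87*t^3 + 6.6467*t^2 + 5.9178*t + 7.4553)/(1.5129*t^4 + 5.289*t^3 - 0.1007*t^2 - 8.256*t + 3.6864)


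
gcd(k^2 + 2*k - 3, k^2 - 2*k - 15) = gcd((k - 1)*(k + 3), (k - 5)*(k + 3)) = k + 3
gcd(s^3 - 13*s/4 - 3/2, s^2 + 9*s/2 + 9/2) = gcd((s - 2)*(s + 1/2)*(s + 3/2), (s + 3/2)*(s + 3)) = s + 3/2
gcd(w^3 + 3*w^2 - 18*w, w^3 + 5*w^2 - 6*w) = w^2 + 6*w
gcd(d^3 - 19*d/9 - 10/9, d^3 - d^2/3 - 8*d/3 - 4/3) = d^2 + 5*d/3 + 2/3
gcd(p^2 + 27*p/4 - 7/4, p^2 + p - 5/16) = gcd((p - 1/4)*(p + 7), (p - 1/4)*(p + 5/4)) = p - 1/4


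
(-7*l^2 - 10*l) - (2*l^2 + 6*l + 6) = -9*l^2 - 16*l - 6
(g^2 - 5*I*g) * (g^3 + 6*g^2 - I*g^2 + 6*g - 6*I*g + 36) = g^5 + 6*g^4 - 6*I*g^4 + g^3 - 36*I*g^3 + 6*g^2 - 30*I*g^2 - 180*I*g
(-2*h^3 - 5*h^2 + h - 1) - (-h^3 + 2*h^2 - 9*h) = -h^3 - 7*h^2 + 10*h - 1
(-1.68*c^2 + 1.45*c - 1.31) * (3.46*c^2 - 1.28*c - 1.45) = -5.8128*c^4 + 7.1674*c^3 - 3.9526*c^2 - 0.4257*c + 1.8995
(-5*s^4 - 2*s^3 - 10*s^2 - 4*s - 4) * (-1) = 5*s^4 + 2*s^3 + 10*s^2 + 4*s + 4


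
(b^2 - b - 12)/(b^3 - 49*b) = (b^2 - b - 12)/(b*(b^2 - 49))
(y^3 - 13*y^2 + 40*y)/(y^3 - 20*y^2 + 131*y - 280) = y/(y - 7)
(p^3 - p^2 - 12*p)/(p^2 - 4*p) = p + 3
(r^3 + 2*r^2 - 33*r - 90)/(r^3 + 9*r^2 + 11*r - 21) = (r^2 - r - 30)/(r^2 + 6*r - 7)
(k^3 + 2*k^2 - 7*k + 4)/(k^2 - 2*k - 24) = (k^2 - 2*k + 1)/(k - 6)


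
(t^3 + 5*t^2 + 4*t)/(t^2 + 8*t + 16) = t*(t + 1)/(t + 4)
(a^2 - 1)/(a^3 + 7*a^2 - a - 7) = 1/(a + 7)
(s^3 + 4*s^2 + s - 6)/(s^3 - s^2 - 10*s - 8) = (s^2 + 2*s - 3)/(s^2 - 3*s - 4)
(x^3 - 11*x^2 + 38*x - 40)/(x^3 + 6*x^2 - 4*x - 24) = (x^2 - 9*x + 20)/(x^2 + 8*x + 12)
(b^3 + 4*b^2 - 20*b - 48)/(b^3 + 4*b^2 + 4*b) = (b^2 + 2*b - 24)/(b*(b + 2))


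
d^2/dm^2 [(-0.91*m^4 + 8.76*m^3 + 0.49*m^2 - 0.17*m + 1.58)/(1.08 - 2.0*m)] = (21.84*m^4 - 101.5296*m^3 + 126.266688*m^2 - 61.305984*m - 13.048672)/(8.0*m^3 - 12.96*m^2 + 6.9984*m - 1.259712)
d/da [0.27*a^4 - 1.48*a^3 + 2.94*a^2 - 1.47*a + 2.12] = 1.08*a^3 - 4.44*a^2 + 5.88*a - 1.47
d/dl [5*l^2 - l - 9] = 10*l - 1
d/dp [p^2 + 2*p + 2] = 2*p + 2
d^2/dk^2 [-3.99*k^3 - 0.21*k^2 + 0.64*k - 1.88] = -23.94*k - 0.42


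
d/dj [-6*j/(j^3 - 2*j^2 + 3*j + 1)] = 6*(2*j^3 - 2*j^2 - 1)/(j^6 - 4*j^5 + 10*j^4 - 10*j^3 + 5*j^2 + 6*j + 1)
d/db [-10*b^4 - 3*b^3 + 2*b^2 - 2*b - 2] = -40*b^3 - 9*b^2 + 4*b - 2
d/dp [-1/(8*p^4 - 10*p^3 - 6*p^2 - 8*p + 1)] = 2*(16*p^3 - 15*p^2 - 6*p - 4)/(-8*p^4 + 10*p^3 + 6*p^2 + 8*p - 1)^2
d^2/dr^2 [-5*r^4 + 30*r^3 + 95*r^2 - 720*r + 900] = -60*r^2 + 180*r + 190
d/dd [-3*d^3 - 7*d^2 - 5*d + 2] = -9*d^2 - 14*d - 5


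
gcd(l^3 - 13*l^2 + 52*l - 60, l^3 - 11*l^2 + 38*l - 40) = l^2 - 7*l + 10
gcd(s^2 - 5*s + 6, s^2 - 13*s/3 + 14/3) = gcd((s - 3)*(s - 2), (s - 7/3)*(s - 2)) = s - 2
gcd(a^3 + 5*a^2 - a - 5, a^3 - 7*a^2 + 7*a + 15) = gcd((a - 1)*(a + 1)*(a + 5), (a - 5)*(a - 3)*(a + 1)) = a + 1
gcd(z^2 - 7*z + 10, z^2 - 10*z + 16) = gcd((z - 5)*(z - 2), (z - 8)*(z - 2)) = z - 2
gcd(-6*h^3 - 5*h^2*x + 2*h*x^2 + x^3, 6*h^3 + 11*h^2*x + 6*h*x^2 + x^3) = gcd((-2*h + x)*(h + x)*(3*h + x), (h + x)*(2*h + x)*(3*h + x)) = 3*h^2 + 4*h*x + x^2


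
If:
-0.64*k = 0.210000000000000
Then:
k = -0.33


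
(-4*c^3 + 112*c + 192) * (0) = 0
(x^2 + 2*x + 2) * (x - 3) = x^3 - x^2 - 4*x - 6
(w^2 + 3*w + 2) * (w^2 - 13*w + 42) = w^4 - 10*w^3 + 5*w^2 + 100*w + 84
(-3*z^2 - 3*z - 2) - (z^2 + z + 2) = -4*z^2 - 4*z - 4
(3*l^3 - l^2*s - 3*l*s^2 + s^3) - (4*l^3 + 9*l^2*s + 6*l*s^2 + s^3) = -l^3 - 10*l^2*s - 9*l*s^2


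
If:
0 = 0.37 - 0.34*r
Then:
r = 1.09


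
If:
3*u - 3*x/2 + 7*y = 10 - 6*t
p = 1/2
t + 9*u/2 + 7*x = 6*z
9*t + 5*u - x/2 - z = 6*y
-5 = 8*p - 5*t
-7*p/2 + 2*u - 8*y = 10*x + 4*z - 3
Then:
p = 1/2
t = 9/5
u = -6273/2440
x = -6291/19520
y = 35857/39040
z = -78243/39040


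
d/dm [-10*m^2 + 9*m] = 9 - 20*m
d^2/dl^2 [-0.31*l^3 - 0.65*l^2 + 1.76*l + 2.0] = -1.86*l - 1.3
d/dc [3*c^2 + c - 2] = 6*c + 1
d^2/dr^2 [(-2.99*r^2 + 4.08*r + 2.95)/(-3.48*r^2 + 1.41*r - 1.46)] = (-5.6843418860808e-14*r^4 - 69.4781999999999*r^3 - 305.503632*r^2 + 211.228344*r + 14.195722)/(42.144192*r^6 - 51.226992*r^5 + 73.799316*r^4 - 45.786789*r^3 + 30.961782*r^2 - 9.016668*r + 3.112136)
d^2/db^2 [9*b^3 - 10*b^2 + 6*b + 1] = 54*b - 20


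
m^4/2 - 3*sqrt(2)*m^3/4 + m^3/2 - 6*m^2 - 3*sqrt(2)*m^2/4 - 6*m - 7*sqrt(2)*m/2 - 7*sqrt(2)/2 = (m/2 + sqrt(2)/2)*(m + 1)*(m - 7*sqrt(2)/2)*(m + sqrt(2))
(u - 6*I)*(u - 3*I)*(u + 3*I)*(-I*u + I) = -I*u^4 - 6*u^3 + I*u^3 + 6*u^2 - 9*I*u^2 - 54*u + 9*I*u + 54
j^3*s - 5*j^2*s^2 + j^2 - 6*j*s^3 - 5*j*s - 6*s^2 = (j - 6*s)*(j + s)*(j*s + 1)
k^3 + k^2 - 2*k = k*(k - 1)*(k + 2)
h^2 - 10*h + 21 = (h - 7)*(h - 3)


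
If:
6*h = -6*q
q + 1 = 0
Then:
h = 1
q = -1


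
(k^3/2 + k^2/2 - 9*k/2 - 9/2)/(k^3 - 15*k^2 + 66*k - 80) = (k^3 + k^2 - 9*k - 9)/(2*(k^3 - 15*k^2 + 66*k - 80))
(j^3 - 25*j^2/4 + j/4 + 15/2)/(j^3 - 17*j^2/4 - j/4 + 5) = (j - 6)/(j - 4)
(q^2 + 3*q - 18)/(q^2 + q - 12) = (q + 6)/(q + 4)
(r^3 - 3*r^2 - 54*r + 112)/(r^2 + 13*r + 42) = (r^2 - 10*r + 16)/(r + 6)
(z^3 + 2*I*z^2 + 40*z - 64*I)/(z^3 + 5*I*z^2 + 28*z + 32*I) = (z - 2*I)/(z + I)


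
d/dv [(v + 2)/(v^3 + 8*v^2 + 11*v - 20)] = (v^3 + 8*v^2 + 11*v - (v + 2)*(3*v^2 + 16*v + 11) - 20)/(v^3 + 8*v^2 + 11*v - 20)^2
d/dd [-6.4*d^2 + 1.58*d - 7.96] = 1.58 - 12.8*d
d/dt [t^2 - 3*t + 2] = 2*t - 3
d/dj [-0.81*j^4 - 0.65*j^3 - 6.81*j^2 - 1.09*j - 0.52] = -3.24*j^3 - 1.95*j^2 - 13.62*j - 1.09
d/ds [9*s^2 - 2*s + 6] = 18*s - 2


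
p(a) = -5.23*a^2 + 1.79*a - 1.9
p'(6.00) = -60.97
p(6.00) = -179.44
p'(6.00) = -60.97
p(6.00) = -179.44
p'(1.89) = -17.98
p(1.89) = -17.20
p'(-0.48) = 6.81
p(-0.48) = -3.96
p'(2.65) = -25.93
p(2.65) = -33.88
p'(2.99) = -29.49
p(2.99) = -43.30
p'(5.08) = -51.35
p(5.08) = -127.77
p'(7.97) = -81.58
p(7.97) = -319.85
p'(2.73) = -26.77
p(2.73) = -35.99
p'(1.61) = -15.05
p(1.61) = -12.57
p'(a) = 1.79 - 10.46*a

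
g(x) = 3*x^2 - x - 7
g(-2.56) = 15.22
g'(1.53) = 8.18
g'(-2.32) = -14.92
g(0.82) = -5.80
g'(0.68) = 3.08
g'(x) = 6*x - 1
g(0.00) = -7.00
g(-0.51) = -5.71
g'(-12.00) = -73.00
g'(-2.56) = -16.36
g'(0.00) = -1.00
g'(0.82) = 3.92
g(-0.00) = -7.00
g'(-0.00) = -1.00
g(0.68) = -6.29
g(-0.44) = -5.98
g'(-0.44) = -3.64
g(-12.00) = 437.00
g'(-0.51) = -4.06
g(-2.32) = 11.47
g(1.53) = -1.51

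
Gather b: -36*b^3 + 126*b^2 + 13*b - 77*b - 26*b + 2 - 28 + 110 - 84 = -36*b^3 + 126*b^2 - 90*b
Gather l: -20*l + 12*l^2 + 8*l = 12*l^2 - 12*l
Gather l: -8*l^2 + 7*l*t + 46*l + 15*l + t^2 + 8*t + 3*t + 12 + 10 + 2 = -8*l^2 + l*(7*t + 61) + t^2 + 11*t + 24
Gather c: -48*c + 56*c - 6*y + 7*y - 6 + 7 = 8*c + y + 1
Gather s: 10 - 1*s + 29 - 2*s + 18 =57 - 3*s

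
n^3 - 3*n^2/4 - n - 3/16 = (n - 3/2)*(n + 1/4)*(n + 1/2)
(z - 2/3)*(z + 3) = z^2 + 7*z/3 - 2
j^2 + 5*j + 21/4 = (j + 3/2)*(j + 7/2)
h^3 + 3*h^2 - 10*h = h*(h - 2)*(h + 5)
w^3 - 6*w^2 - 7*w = w*(w - 7)*(w + 1)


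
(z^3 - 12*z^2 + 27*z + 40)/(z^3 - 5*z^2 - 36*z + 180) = (z^2 - 7*z - 8)/(z^2 - 36)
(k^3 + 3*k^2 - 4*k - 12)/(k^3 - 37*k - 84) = (k^2 - 4)/(k^2 - 3*k - 28)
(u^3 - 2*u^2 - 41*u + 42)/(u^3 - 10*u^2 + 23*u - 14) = (u + 6)/(u - 2)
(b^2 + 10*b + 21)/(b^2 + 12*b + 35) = (b + 3)/(b + 5)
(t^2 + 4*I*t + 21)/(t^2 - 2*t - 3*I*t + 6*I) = (t + 7*I)/(t - 2)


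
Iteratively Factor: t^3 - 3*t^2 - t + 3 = (t - 1)*(t^2 - 2*t - 3) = (t - 1)*(t + 1)*(t - 3)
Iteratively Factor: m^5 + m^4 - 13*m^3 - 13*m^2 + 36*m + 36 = (m - 3)*(m^4 + 4*m^3 - m^2 - 16*m - 12) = (m - 3)*(m + 1)*(m^3 + 3*m^2 - 4*m - 12) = (m - 3)*(m + 1)*(m + 2)*(m^2 + m - 6) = (m - 3)*(m + 1)*(m + 2)*(m + 3)*(m - 2)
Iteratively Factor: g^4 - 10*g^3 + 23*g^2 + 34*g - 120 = (g - 3)*(g^3 - 7*g^2 + 2*g + 40) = (g - 3)*(g + 2)*(g^2 - 9*g + 20) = (g - 4)*(g - 3)*(g + 2)*(g - 5)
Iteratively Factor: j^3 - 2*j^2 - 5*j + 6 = (j - 1)*(j^2 - j - 6) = (j - 1)*(j + 2)*(j - 3)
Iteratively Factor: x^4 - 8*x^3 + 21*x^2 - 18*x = (x - 3)*(x^3 - 5*x^2 + 6*x) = (x - 3)^2*(x^2 - 2*x) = x*(x - 3)^2*(x - 2)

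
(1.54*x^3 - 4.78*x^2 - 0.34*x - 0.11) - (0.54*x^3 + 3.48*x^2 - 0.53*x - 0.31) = 1.0*x^3 - 8.26*x^2 + 0.19*x + 0.2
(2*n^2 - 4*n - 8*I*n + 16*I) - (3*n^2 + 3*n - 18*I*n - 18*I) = -n^2 - 7*n + 10*I*n + 34*I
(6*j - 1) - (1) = 6*j - 2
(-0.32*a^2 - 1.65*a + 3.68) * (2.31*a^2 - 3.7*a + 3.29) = -0.7392*a^4 - 2.6275*a^3 + 13.553*a^2 - 19.0445*a + 12.1072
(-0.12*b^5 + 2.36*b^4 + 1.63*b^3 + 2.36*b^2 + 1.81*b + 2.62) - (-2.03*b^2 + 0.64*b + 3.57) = -0.12*b^5 + 2.36*b^4 + 1.63*b^3 + 4.39*b^2 + 1.17*b - 0.95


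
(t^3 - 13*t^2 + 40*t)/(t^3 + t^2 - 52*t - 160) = t*(t - 5)/(t^2 + 9*t + 20)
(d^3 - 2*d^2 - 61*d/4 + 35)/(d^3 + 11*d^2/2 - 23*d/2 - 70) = (d - 5/2)/(d + 5)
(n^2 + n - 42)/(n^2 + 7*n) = (n - 6)/n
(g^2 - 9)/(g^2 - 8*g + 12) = (g^2 - 9)/(g^2 - 8*g + 12)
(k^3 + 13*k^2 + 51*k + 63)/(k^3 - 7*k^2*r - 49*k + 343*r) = (-k^2 - 6*k - 9)/(-k^2 + 7*k*r + 7*k - 49*r)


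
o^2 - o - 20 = (o - 5)*(o + 4)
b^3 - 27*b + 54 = (b - 3)^2*(b + 6)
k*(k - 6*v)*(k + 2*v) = k^3 - 4*k^2*v - 12*k*v^2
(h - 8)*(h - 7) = h^2 - 15*h + 56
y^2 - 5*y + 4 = (y - 4)*(y - 1)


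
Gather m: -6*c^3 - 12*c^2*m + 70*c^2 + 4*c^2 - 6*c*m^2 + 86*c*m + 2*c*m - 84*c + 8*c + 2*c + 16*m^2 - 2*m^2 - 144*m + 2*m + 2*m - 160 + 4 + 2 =-6*c^3 + 74*c^2 - 74*c + m^2*(14 - 6*c) + m*(-12*c^2 + 88*c - 140) - 154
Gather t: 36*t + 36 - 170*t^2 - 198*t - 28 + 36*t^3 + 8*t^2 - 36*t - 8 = 36*t^3 - 162*t^2 - 198*t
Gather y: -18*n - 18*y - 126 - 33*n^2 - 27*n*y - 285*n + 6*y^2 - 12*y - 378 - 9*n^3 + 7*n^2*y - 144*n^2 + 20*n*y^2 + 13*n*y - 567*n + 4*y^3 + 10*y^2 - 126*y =-9*n^3 - 177*n^2 - 870*n + 4*y^3 + y^2*(20*n + 16) + y*(7*n^2 - 14*n - 156) - 504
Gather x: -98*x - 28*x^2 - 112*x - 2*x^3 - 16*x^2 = -2*x^3 - 44*x^2 - 210*x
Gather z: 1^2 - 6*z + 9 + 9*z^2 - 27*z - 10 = 9*z^2 - 33*z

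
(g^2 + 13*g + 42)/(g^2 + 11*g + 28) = (g + 6)/(g + 4)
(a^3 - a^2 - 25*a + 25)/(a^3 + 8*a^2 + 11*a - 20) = (a - 5)/(a + 4)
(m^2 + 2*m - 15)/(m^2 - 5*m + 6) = (m + 5)/(m - 2)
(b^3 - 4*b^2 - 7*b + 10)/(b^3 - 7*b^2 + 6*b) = (b^2 - 3*b - 10)/(b*(b - 6))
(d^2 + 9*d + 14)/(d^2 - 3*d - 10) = (d + 7)/(d - 5)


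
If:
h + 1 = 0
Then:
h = -1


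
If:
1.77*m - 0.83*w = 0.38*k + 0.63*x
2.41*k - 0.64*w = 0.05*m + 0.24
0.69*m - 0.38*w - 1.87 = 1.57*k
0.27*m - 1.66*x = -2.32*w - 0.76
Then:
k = -6.78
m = -25.88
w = -23.90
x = -37.15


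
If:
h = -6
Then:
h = -6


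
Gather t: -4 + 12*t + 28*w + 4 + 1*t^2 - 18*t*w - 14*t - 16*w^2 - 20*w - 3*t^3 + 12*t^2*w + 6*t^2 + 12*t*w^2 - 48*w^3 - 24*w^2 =-3*t^3 + t^2*(12*w + 7) + t*(12*w^2 - 18*w - 2) - 48*w^3 - 40*w^2 + 8*w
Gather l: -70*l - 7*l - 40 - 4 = -77*l - 44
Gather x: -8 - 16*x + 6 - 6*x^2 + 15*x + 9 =-6*x^2 - x + 7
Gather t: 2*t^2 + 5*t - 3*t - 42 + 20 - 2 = 2*t^2 + 2*t - 24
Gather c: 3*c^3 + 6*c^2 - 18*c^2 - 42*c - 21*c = 3*c^3 - 12*c^2 - 63*c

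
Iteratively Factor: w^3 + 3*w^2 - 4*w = (w - 1)*(w^2 + 4*w) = (w - 1)*(w + 4)*(w)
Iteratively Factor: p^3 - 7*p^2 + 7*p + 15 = (p + 1)*(p^2 - 8*p + 15) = (p - 5)*(p + 1)*(p - 3)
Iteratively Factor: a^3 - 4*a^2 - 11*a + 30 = (a + 3)*(a^2 - 7*a + 10) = (a - 5)*(a + 3)*(a - 2)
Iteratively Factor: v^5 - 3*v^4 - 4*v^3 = (v - 4)*(v^4 + v^3) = v*(v - 4)*(v^3 + v^2) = v*(v - 4)*(v + 1)*(v^2) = v^2*(v - 4)*(v + 1)*(v)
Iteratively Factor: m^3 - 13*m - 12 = (m + 1)*(m^2 - m - 12) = (m - 4)*(m + 1)*(m + 3)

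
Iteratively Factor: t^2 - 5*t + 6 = (t - 2)*(t - 3)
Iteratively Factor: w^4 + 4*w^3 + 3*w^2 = (w)*(w^3 + 4*w^2 + 3*w) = w*(w + 3)*(w^2 + w) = w*(w + 1)*(w + 3)*(w)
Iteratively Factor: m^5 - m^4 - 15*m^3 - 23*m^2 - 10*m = (m + 1)*(m^4 - 2*m^3 - 13*m^2 - 10*m) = (m - 5)*(m + 1)*(m^3 + 3*m^2 + 2*m) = (m - 5)*(m + 1)^2*(m^2 + 2*m) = m*(m - 5)*(m + 1)^2*(m + 2)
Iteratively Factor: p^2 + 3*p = (p)*(p + 3)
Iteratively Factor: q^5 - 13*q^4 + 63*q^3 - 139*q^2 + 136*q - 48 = (q - 1)*(q^4 - 12*q^3 + 51*q^2 - 88*q + 48) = (q - 1)^2*(q^3 - 11*q^2 + 40*q - 48) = (q - 3)*(q - 1)^2*(q^2 - 8*q + 16) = (q - 4)*(q - 3)*(q - 1)^2*(q - 4)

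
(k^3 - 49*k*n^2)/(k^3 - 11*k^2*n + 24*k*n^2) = (k^2 - 49*n^2)/(k^2 - 11*k*n + 24*n^2)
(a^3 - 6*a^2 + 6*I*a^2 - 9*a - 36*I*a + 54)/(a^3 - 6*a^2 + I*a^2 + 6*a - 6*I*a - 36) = (a + 3*I)/(a - 2*I)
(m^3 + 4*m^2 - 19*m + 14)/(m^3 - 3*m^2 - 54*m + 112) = (m - 1)/(m - 8)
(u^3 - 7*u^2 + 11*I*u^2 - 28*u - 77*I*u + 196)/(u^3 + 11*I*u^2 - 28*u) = (u - 7)/u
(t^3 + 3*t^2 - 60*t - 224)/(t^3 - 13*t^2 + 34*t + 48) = (t^2 + 11*t + 28)/(t^2 - 5*t - 6)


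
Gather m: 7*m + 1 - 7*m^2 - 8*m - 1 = -7*m^2 - m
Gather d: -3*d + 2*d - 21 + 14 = -d - 7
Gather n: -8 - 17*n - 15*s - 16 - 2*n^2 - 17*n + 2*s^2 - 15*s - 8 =-2*n^2 - 34*n + 2*s^2 - 30*s - 32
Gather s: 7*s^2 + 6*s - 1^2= 7*s^2 + 6*s - 1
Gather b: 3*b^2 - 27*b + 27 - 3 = 3*b^2 - 27*b + 24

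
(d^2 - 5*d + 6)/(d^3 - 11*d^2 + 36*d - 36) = 1/(d - 6)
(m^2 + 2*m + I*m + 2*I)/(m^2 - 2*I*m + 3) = (m + 2)/(m - 3*I)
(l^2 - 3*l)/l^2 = (l - 3)/l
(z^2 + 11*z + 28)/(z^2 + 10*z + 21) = (z + 4)/(z + 3)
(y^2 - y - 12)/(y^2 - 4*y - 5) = (-y^2 + y + 12)/(-y^2 + 4*y + 5)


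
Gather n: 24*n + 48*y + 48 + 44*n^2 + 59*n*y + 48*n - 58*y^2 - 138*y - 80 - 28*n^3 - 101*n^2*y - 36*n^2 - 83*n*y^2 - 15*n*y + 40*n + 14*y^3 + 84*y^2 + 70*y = -28*n^3 + n^2*(8 - 101*y) + n*(-83*y^2 + 44*y + 112) + 14*y^3 + 26*y^2 - 20*y - 32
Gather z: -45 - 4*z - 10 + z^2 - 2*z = z^2 - 6*z - 55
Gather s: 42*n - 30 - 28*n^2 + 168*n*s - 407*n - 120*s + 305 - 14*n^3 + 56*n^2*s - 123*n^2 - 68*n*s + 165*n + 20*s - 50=-14*n^3 - 151*n^2 - 200*n + s*(56*n^2 + 100*n - 100) + 225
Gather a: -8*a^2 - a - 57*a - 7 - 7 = -8*a^2 - 58*a - 14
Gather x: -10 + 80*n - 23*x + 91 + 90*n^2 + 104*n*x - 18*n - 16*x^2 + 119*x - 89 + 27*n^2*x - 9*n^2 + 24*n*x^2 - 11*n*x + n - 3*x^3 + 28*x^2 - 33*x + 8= 81*n^2 + 63*n - 3*x^3 + x^2*(24*n + 12) + x*(27*n^2 + 93*n + 63)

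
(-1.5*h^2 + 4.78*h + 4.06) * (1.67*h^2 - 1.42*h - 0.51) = -2.505*h^4 + 10.1126*h^3 + 0.757599999999999*h^2 - 8.203*h - 2.0706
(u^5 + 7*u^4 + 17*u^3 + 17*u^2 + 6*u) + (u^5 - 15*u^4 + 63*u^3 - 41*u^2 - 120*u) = 2*u^5 - 8*u^4 + 80*u^3 - 24*u^2 - 114*u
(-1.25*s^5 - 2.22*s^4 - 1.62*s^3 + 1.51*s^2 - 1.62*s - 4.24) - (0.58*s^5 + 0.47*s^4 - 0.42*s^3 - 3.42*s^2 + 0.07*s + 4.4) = -1.83*s^5 - 2.69*s^4 - 1.2*s^3 + 4.93*s^2 - 1.69*s - 8.64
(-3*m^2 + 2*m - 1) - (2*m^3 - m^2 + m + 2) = -2*m^3 - 2*m^2 + m - 3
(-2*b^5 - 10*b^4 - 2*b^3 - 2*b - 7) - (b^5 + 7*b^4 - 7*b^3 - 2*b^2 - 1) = -3*b^5 - 17*b^4 + 5*b^3 + 2*b^2 - 2*b - 6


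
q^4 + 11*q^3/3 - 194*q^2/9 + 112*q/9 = q*(q - 8/3)*(q - 2/3)*(q + 7)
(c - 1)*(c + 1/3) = c^2 - 2*c/3 - 1/3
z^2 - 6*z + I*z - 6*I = (z - 6)*(z + I)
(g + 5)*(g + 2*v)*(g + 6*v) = g^3 + 8*g^2*v + 5*g^2 + 12*g*v^2 + 40*g*v + 60*v^2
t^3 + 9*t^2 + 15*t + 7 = (t + 1)^2*(t + 7)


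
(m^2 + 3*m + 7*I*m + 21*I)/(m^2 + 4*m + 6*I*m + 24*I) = (m^2 + m*(3 + 7*I) + 21*I)/(m^2 + m*(4 + 6*I) + 24*I)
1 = 1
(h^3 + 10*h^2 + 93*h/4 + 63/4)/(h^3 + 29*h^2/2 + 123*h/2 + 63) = (h + 3/2)/(h + 6)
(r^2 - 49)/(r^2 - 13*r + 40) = (r^2 - 49)/(r^2 - 13*r + 40)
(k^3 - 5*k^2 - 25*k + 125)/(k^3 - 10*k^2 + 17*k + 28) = (k^3 - 5*k^2 - 25*k + 125)/(k^3 - 10*k^2 + 17*k + 28)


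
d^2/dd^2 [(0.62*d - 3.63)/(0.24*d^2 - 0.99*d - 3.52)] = ((2.97 - 0.8928*d)*(-0.24*d^2 + 0.99*d + 3.52) - (0.48*d - 0.99)*(0.62*d - 3.63)*(0.96*d - 1.98))/(-0.24*d^2 + 0.99*d + 3.52)^3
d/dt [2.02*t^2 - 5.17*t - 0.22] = 4.04*t - 5.17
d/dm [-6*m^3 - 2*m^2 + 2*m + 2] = -18*m^2 - 4*m + 2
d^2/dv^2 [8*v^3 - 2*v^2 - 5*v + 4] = 48*v - 4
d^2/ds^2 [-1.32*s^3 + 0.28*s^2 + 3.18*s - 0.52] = 0.56 - 7.92*s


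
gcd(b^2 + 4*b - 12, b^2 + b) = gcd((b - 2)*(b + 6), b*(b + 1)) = 1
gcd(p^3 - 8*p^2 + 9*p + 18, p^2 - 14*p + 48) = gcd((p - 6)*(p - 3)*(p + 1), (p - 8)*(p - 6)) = p - 6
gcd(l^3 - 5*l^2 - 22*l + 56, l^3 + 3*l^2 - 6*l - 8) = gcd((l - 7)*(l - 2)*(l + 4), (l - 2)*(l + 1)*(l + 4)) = l^2 + 2*l - 8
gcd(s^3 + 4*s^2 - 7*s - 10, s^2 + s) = s + 1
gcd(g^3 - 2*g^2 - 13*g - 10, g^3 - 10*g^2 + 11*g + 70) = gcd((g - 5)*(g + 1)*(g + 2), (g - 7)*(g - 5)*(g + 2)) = g^2 - 3*g - 10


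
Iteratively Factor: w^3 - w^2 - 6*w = (w + 2)*(w^2 - 3*w) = (w - 3)*(w + 2)*(w)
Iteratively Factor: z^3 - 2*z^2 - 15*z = (z)*(z^2 - 2*z - 15) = z*(z - 5)*(z + 3)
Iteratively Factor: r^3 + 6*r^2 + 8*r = (r)*(r^2 + 6*r + 8) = r*(r + 2)*(r + 4)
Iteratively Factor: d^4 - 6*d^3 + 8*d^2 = (d)*(d^3 - 6*d^2 + 8*d) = d^2*(d^2 - 6*d + 8) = d^2*(d - 4)*(d - 2)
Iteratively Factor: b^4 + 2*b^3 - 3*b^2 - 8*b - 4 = (b + 1)*(b^3 + b^2 - 4*b - 4) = (b + 1)^2*(b^2 - 4) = (b - 2)*(b + 1)^2*(b + 2)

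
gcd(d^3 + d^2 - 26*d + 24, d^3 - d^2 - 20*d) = 1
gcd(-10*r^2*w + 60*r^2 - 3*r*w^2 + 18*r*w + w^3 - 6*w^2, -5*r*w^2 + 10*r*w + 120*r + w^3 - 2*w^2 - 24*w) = 5*r*w - 30*r - w^2 + 6*w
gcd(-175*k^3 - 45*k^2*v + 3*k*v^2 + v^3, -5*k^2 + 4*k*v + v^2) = 5*k + v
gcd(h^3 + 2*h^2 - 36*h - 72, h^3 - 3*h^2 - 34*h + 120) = h + 6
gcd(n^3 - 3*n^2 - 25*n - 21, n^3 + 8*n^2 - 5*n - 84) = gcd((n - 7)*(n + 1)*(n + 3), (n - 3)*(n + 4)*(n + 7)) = 1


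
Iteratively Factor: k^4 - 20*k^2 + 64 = (k - 2)*(k^3 + 2*k^2 - 16*k - 32) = (k - 2)*(k + 2)*(k^2 - 16) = (k - 2)*(k + 2)*(k + 4)*(k - 4)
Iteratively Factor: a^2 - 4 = (a + 2)*(a - 2)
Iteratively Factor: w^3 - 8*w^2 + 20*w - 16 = (w - 2)*(w^2 - 6*w + 8) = (w - 2)^2*(w - 4)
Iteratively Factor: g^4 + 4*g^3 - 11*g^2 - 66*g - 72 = (g + 3)*(g^3 + g^2 - 14*g - 24) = (g + 2)*(g + 3)*(g^2 - g - 12) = (g + 2)*(g + 3)^2*(g - 4)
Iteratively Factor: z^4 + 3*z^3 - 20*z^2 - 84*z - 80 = (z + 2)*(z^3 + z^2 - 22*z - 40) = (z - 5)*(z + 2)*(z^2 + 6*z + 8) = (z - 5)*(z + 2)^2*(z + 4)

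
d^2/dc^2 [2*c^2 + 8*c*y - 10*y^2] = 4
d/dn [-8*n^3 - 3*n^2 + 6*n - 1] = -24*n^2 - 6*n + 6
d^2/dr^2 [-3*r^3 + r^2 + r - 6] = 2 - 18*r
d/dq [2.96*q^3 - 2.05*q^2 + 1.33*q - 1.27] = 8.88*q^2 - 4.1*q + 1.33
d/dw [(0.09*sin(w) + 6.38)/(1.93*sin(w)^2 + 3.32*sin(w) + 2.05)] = (-24.6268*sin(w) + 0.08685*cos(2*w) - 21.08395)*cos(w)/(1.93*sin(w)^2 + 3.32*sin(w) + 2.05)^2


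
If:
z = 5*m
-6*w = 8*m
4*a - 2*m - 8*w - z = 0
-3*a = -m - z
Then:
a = 0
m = 0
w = 0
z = 0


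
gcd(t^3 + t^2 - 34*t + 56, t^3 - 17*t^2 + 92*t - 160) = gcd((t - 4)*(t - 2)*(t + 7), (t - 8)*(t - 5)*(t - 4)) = t - 4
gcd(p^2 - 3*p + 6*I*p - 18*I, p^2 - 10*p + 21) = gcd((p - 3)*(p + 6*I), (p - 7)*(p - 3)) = p - 3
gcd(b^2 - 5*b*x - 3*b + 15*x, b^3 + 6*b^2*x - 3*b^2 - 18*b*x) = b - 3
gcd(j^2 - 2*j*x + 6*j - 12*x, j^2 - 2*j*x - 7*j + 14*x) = -j + 2*x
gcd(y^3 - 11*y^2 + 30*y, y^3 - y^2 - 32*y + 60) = y - 5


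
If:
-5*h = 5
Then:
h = -1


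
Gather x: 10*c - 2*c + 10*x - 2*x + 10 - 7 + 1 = 8*c + 8*x + 4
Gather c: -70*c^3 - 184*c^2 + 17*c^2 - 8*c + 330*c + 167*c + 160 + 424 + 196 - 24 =-70*c^3 - 167*c^2 + 489*c + 756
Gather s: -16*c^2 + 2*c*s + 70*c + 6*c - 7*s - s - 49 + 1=-16*c^2 + 76*c + s*(2*c - 8) - 48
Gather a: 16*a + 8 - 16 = 16*a - 8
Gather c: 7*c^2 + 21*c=7*c^2 + 21*c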